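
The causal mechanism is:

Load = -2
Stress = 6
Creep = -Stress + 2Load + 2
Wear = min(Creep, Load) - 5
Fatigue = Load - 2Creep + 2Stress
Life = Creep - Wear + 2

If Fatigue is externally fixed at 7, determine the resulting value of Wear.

The intervention breaks the incoming arrows to Fatigue: Fatigue = Load - 2Creep + 2Stress no longer applies, and Fatigue = 7.
Since Wear is not a descendant of the intervened variable, it is unaffected.
Creep = -Stress + 2Load + 2  [with Stress=6, Load=-2]  = -8
Wear = min(Creep, Load) - 5  [with Creep=-8, Load=-2]  = -13

-13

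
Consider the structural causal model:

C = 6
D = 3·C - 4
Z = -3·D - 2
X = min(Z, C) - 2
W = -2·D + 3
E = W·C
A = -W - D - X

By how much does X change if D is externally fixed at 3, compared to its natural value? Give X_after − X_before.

33

Under do(D=3), the mechanism D = 3·C - 4 is discarded; D is fixed at 3.
Z = -3·D - 2  [with D=3]  = -11
X = min(Z, C) - 2  [with Z=-11, C=6]  = -13
Without intervention: D = 3·C - 4  [with C=6]  = 14; Z = -3·D - 2  [with D=14]  = -44; X = min(Z, C) - 2  [with Z=-44, C=6]  = -46.
Change = -13 − (-46) = 33.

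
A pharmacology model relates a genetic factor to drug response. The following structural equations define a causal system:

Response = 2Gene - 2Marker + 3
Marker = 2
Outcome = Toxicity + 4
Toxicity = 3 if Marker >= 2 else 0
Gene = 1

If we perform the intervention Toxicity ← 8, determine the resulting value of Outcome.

12

Intervening sets Toxicity = 8 and removes its equation (Toxicity = 3 if Marker >= 2 else 0).
Outcome = Toxicity + 4  [with Toxicity=8]  = 12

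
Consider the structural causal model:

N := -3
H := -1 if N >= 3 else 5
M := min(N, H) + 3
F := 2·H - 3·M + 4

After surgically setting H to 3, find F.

Under do(H=3), the mechanism H := -1 if N >= 3 else 5 is discarded; H is fixed at 3.
M = min(N, H) + 3  [with N=-3, H=3]  = 0
F = 2·H - 3·M + 4  [with H=3, M=0]  = 10

10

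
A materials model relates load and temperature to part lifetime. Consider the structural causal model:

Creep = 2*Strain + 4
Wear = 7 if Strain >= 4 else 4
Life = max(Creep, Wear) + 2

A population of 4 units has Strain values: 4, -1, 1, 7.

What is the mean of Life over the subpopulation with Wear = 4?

Conditioning on Wear=4 selects the 2 unit(s) with Strain ∈ {-1, 1}. Their Life values: 6, 8. Mean = 7.

7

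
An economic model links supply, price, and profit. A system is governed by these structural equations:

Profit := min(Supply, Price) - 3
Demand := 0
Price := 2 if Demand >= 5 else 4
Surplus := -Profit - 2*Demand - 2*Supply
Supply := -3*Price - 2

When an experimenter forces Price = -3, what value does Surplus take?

do(Price=-3) replaces the equation Price := 2 if Demand >= 5 else 4 with the constant Price = -3.
Supply = -3*Price - 2  [with Price=-3]  = 7
Profit = min(Supply, Price) - 3  [with Supply=7, Price=-3]  = -6
Surplus = -Profit - 2*Demand - 2*Supply  [with Profit=-6, Demand=0, Supply=7]  = -8

-8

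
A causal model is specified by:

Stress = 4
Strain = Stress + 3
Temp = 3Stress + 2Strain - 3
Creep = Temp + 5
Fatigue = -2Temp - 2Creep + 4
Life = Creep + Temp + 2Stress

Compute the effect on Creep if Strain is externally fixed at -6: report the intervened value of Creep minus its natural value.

Under do(Strain=-6), the mechanism Strain = Stress + 3 is discarded; Strain is fixed at -6.
Temp = 3Stress + 2Strain - 3  [with Stress=4, Strain=-6]  = -3
Creep = Temp + 5  [with Temp=-3]  = 2
Without intervention: Strain = Stress + 3  [with Stress=4]  = 7; Temp = 3Stress + 2Strain - 3  [with Stress=4, Strain=7]  = 23; Creep = Temp + 5  [with Temp=23]  = 28.
Change = 2 − 28 = -26.

-26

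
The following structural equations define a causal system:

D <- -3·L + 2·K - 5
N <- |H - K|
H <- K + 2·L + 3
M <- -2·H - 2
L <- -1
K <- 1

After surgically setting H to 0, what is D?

0

do(H=0) replaces the equation H <- K + 2·L + 3 with the constant H = 0.
D is not downstream of the intervention, so its value is determined by the original equations.
D = -3·L + 2·K - 5  [with L=-1, K=1]  = 0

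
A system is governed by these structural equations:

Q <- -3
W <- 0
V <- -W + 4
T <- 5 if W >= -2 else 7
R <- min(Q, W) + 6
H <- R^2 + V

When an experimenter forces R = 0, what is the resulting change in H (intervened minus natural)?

The intervention breaks the incoming arrows to R: R <- min(Q, W) + 6 no longer applies, and R = 0.
V = -W + 4  [with W=0]  = 4
H = R^2 + V  [with R=0, V=4]  = 4
Without intervention: V = -W + 4  [with W=0]  = 4; R = min(Q, W) + 6  [with Q=-3, W=0]  = 3; H = R^2 + V  [with R=3, V=4]  = 13.
Change = 4 − 13 = -9.

-9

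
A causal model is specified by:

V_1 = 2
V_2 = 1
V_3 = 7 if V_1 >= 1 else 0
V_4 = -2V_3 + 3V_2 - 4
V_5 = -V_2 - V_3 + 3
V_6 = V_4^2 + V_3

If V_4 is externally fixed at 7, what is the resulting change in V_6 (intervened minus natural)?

-176

Under do(V_4=7), the mechanism V_4 = -2V_3 + 3V_2 - 4 is discarded; V_4 is fixed at 7.
V_3 = 7 if V_1 >= 1 else 0  [with V_1=2]  = 7
V_6 = V_4^2 + V_3  [with V_4=7, V_3=7]  = 56
Without intervention: V_3 = 7 if V_1 >= 1 else 0  [with V_1=2]  = 7; V_4 = -2V_3 + 3V_2 - 4  [with V_3=7, V_2=1]  = -15; V_6 = V_4^2 + V_3  [with V_4=-15, V_3=7]  = 232.
Change = 56 − 232 = -176.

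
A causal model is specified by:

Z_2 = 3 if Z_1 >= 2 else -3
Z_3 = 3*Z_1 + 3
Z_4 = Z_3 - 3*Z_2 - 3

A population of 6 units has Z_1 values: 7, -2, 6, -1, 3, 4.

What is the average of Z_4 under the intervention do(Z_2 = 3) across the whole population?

-0.5

do(Z_2=3) breaks Z_2's dependence on Z_1. With Z_2=3 fixed, Z_4 across the units is 12, -15, 9, -12, 0, 3, mean -0.5.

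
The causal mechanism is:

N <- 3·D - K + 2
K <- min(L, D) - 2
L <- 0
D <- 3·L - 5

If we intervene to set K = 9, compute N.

The intervention breaks the incoming arrows to K: K <- min(L, D) - 2 no longer applies, and K = 9.
D = 3·L - 5  [with L=0]  = -5
N = 3·D - K + 2  [with D=-5, K=9]  = -22

-22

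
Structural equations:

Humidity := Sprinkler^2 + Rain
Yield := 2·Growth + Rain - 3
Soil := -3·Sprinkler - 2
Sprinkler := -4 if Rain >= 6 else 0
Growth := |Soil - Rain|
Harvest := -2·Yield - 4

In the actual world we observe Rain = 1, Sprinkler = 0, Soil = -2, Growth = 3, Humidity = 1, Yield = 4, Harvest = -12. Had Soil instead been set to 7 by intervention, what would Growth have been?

The intervention breaks the incoming arrows to Soil: Soil := -3·Sprinkler - 2 no longer applies, and Soil = 7.
Growth = |Soil - Rain|  [with Soil=7, Rain=1]  = 6

6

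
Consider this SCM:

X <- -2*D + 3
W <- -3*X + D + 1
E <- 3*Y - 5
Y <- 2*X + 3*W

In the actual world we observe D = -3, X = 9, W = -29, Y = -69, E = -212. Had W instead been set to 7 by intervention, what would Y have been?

39

The intervention breaks the incoming arrows to W: W <- -3*X + D + 1 no longer applies, and W = 7.
X = -2*D + 3  [with D=-3]  = 9
Y = 2*X + 3*W  [with X=9, W=7]  = 39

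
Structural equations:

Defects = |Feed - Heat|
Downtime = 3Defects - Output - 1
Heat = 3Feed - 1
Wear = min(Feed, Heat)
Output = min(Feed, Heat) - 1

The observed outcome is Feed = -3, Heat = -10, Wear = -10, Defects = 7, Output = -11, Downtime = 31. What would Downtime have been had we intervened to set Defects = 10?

40

Under do(Defects=10), the mechanism Defects = |Feed - Heat| is discarded; Defects is fixed at 10.
Heat = 3Feed - 1  [with Feed=-3]  = -10
Output = min(Feed, Heat) - 1  [with Feed=-3, Heat=-10]  = -11
Downtime = 3Defects - Output - 1  [with Defects=10, Output=-11]  = 40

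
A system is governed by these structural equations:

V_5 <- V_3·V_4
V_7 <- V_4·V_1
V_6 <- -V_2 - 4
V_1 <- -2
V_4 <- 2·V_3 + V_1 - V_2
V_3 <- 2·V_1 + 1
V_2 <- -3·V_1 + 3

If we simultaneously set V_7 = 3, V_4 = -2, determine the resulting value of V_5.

6

Under do(V_7 = 3, V_4 = -2), each intervened variable's structural equation is replaced by its fixed value.
V_3 = 2·V_1 + 1  [with V_1=-2]  = -3
V_5 = V_3·V_4  [with V_3=-3, V_4=-2]  = 6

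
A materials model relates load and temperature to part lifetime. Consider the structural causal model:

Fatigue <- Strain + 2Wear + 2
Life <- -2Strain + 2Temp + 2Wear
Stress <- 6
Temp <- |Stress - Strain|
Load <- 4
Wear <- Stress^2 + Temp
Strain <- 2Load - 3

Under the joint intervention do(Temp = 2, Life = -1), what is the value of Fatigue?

The joint intervention fixes Temp = 2, Life = -1, removing each variable's own equation.
Strain = 2Load - 3  [with Load=4]  = 5
Wear = Stress^2 + Temp  [with Stress=6, Temp=2]  = 38
Fatigue = Strain + 2Wear + 2  [with Strain=5, Wear=38]  = 83

83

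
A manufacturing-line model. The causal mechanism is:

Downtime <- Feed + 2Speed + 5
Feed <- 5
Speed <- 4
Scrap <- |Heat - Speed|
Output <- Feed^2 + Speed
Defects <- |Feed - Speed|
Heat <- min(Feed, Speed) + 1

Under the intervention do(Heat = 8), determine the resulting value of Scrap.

4

do(Heat=8) replaces the equation Heat <- min(Feed, Speed) + 1 with the constant Heat = 8.
Scrap = |Heat - Speed|  [with Heat=8, Speed=4]  = 4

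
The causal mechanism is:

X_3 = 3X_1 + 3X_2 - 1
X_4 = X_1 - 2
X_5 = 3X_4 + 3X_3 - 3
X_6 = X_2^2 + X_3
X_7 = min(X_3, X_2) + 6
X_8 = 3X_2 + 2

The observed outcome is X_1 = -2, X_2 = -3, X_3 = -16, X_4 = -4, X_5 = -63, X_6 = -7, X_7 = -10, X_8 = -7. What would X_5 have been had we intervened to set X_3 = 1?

-12

do(X_3=1) replaces the equation X_3 = 3X_1 + 3X_2 - 1 with the constant X_3 = 1.
X_4 = X_1 - 2  [with X_1=-2]  = -4
X_5 = 3X_4 + 3X_3 - 3  [with X_4=-4, X_3=1]  = -12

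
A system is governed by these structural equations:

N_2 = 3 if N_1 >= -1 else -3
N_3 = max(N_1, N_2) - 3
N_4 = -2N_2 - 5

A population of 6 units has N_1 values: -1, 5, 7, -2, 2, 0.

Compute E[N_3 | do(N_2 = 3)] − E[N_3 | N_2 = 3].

-0.2

Under do(N_2=3), N_2's equation is replaced by N_2=3 for every unit. Per-unit N_3: 0, 2, 4, 0, 0, 0. Mean = 1.
Observing N_2=3 restricts to units where N_2's equation naturally yields 3: N_1 ∈ {-1, 5, 7, 2, 0}. In that subpopulation N_3 = 0, 2, 4, 0, 0, mean 1.2.
Difference = 1 − 1.2 = -0.2.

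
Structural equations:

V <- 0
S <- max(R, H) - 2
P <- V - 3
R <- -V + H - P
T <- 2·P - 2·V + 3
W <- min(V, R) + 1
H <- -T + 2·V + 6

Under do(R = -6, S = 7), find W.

-5

Under do(R = -6, S = 7), each intervened variable's structural equation is replaced by its fixed value.
W = min(V, R) + 1  [with V=0, R=-6]  = -5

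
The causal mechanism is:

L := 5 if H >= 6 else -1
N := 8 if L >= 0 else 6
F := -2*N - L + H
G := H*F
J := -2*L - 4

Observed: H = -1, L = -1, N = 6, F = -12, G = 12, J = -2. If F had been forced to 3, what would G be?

Intervening sets F = 3 and removes its equation (F := -2*N - L + H).
G = H*F  [with H=-1, F=3]  = -3

-3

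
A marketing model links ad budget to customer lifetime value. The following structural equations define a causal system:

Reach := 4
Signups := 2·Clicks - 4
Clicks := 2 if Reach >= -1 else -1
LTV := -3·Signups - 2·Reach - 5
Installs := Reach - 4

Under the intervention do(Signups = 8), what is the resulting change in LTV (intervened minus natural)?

-24

Intervening sets Signups = 8 and removes its equation (Signups := 2·Clicks - 4).
LTV = -3·Signups - 2·Reach - 5  [with Signups=8, Reach=4]  = -37
Without intervention: Clicks = 2 if Reach >= -1 else -1  [with Reach=4]  = 2; Signups = 2·Clicks - 4  [with Clicks=2]  = 0; LTV = -3·Signups - 2·Reach - 5  [with Signups=0, Reach=4]  = -13.
Change = -37 − (-13) = -24.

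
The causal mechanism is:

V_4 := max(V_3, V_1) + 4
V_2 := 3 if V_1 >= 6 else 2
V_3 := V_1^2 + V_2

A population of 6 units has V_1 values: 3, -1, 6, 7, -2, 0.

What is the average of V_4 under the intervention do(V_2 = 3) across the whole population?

Under do(V_2=3), V_2's equation is replaced by V_2=3 for every unit. Per-unit V_4: 16, 8, 43, 56, 11, 7. Mean = 23.5.

23.5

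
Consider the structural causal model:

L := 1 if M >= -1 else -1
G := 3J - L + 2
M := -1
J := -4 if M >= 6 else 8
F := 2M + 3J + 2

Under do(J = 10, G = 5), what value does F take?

The joint intervention fixes J = 10, G = 5, removing each variable's own equation.
F = 2M + 3J + 2  [with M=-1, J=10]  = 30

30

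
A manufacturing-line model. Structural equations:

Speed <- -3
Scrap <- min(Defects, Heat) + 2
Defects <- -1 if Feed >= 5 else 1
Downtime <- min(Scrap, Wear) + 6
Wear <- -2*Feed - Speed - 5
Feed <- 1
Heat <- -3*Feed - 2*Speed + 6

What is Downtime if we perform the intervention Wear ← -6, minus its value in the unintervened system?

-2

The intervention breaks the incoming arrows to Wear: Wear <- -2*Feed - Speed - 5 no longer applies, and Wear = -6.
Heat = -3*Feed - 2*Speed + 6  [with Feed=1, Speed=-3]  = 9
Defects = -1 if Feed >= 5 else 1  [with Feed=1]  = 1
Scrap = min(Defects, Heat) + 2  [with Defects=1, Heat=9]  = 3
Downtime = min(Scrap, Wear) + 6  [with Scrap=3, Wear=-6]  = 0
Without intervention: Heat = -3*Feed - 2*Speed + 6  [with Feed=1, Speed=-3]  = 9; Wear = -2*Feed - Speed - 5  [with Feed=1, Speed=-3]  = -4; Defects = -1 if Feed >= 5 else 1  [with Feed=1]  = 1; Scrap = min(Defects, Heat) + 2  [with Defects=1, Heat=9]  = 3; Downtime = min(Scrap, Wear) + 6  [with Scrap=3, Wear=-4]  = 2.
Change = 0 − 2 = -2.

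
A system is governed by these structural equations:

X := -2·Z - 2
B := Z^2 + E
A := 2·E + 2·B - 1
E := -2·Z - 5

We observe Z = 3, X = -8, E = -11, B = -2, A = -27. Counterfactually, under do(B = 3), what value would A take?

Intervening sets B = 3 and removes its equation (B := Z^2 + E).
E = -2·Z - 5  [with Z=3]  = -11
A = 2·E + 2·B - 1  [with E=-11, B=3]  = -17

-17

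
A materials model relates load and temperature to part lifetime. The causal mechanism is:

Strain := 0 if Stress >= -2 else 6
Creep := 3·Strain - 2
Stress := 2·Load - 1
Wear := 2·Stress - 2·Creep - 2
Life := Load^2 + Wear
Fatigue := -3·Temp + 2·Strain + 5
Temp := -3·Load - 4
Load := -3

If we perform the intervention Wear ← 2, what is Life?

11

Intervening sets Wear = 2 and removes its equation (Wear := 2·Stress - 2·Creep - 2).
Life = Load^2 + Wear  [with Load=-3, Wear=2]  = 11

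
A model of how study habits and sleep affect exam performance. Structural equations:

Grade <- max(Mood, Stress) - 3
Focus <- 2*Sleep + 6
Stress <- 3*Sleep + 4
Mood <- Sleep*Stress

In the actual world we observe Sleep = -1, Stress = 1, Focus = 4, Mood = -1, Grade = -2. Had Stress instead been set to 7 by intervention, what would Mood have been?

Under do(Stress=7), the mechanism Stress <- 3*Sleep + 4 is discarded; Stress is fixed at 7.
Mood = Sleep*Stress  [with Sleep=-1, Stress=7]  = -7

-7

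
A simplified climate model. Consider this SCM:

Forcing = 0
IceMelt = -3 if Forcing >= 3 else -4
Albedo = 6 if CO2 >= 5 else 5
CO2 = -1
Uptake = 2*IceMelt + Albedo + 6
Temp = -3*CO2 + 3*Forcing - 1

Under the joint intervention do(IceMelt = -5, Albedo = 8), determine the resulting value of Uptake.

The joint intervention fixes IceMelt = -5, Albedo = 8, removing each variable's own equation.
Uptake = 2*IceMelt + Albedo + 6  [with IceMelt=-5, Albedo=8]  = 4

4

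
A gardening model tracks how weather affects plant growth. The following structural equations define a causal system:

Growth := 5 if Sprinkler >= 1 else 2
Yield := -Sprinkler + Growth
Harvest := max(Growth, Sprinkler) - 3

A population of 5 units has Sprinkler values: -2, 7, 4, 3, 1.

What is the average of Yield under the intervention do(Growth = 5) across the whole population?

2.4

The intervention sets Growth=5 in all 5 units regardless of Sprinkler. Recomputing Yield per unit gives 7, -2, 1, 2, 4; average 2.4.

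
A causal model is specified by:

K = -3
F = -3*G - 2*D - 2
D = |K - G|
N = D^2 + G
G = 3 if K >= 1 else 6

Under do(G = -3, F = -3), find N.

-3

Setting G = -3, F = -3 by intervention discards those variables' equations.
D = |K - G|  [with K=-3, G=-3]  = 0
N = D^2 + G  [with D=0, G=-3]  = -3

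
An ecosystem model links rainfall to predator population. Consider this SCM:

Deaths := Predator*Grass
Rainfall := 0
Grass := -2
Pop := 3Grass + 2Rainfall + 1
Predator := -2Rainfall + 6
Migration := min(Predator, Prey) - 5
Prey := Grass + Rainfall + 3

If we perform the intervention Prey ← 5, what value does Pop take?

-5

The intervention breaks the incoming arrows to Prey: Prey := Grass + Rainfall + 3 no longer applies, and Prey = 5.
Pop is not downstream of the intervention, so its value is determined by the original equations.
Pop = 3Grass + 2Rainfall + 1  [with Grass=-2, Rainfall=0]  = -5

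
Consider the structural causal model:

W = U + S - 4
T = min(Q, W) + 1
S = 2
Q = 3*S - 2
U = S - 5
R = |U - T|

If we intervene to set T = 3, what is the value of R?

The intervention breaks the incoming arrows to T: T = min(Q, W) + 1 no longer applies, and T = 3.
U = S - 5  [with S=2]  = -3
R = |U - T|  [with U=-3, T=3]  = 6

6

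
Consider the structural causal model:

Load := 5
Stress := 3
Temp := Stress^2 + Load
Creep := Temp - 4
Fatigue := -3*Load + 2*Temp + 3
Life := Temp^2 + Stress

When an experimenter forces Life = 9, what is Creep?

10

do(Life=9) replaces the equation Life := Temp^2 + Stress with the constant Life = 9.
No directed path runs from Life to Creep, so Creep keeps its natural value.
Temp = Stress^2 + Load  [with Stress=3, Load=5]  = 14
Creep = Temp - 4  [with Temp=14]  = 10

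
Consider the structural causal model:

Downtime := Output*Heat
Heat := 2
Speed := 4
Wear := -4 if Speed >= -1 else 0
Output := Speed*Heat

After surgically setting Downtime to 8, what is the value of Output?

8

The intervention breaks the incoming arrows to Downtime: Downtime := Output*Heat no longer applies, and Downtime = 8.
Since Output is not a descendant of the intervened variable, it is unaffected.
Output = Speed*Heat  [with Speed=4, Heat=2]  = 8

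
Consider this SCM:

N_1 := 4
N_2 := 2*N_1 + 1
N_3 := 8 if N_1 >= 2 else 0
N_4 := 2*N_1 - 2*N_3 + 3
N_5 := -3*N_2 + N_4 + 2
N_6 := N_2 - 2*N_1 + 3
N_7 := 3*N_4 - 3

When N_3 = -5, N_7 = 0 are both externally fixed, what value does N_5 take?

-4

Setting N_3 = -5, N_7 = 0 by intervention discards those variables' equations.
N_2 = 2*N_1 + 1  [with N_1=4]  = 9
N_4 = 2*N_1 - 2*N_3 + 3  [with N_1=4, N_3=-5]  = 21
N_5 = -3*N_2 + N_4 + 2  [with N_2=9, N_4=21]  = -4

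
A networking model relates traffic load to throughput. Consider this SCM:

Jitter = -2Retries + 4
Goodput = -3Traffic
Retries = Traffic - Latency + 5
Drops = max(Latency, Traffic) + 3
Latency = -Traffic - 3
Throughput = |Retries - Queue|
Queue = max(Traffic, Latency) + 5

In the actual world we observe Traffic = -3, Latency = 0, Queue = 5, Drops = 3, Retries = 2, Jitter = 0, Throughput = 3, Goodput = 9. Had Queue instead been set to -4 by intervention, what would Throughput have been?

The intervention breaks the incoming arrows to Queue: Queue = max(Traffic, Latency) + 5 no longer applies, and Queue = -4.
Latency = -Traffic - 3  [with Traffic=-3]  = 0
Retries = Traffic - Latency + 5  [with Traffic=-3, Latency=0]  = 2
Throughput = |Retries - Queue|  [with Retries=2, Queue=-4]  = 6

6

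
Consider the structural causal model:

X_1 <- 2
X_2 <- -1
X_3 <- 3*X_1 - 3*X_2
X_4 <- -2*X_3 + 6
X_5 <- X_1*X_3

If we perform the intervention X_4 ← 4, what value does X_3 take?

Under do(X_4=4), the mechanism X_4 <- -2*X_3 + 6 is discarded; X_4 is fixed at 4.
Since X_3 is not a descendant of the intervened variable, it is unaffected.
X_3 = 3*X_1 - 3*X_2  [with X_1=2, X_2=-1]  = 9

9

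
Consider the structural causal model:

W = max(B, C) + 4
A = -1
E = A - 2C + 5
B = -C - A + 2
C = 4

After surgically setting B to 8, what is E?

The intervention breaks the incoming arrows to B: B = -C - A + 2 no longer applies, and B = 8.
E is not downstream of the intervention, so its value is determined by the original equations.
E = A - 2C + 5  [with A=-1, C=4]  = -4

-4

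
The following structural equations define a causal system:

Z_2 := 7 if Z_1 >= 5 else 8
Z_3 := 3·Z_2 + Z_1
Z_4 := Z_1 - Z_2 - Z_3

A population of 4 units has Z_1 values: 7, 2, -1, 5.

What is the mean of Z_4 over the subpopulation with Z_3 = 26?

E[Z_4|Z_3=26] averages over only the 2 units with Z_3=26 (Z_1 = 2, 5): Z_4 = -32, -28, mean -30.

-30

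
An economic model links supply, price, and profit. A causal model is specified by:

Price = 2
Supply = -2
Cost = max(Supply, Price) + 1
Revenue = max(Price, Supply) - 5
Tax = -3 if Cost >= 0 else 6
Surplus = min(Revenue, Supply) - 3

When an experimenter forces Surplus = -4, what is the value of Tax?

-3

do(Surplus=-4) replaces the equation Surplus = min(Revenue, Supply) - 3 with the constant Surplus = -4.
Since Tax is not a descendant of the intervened variable, it is unaffected.
Cost = max(Supply, Price) + 1  [with Supply=-2, Price=2]  = 3
Tax = -3 if Cost >= 0 else 6  [with Cost=3]  = -3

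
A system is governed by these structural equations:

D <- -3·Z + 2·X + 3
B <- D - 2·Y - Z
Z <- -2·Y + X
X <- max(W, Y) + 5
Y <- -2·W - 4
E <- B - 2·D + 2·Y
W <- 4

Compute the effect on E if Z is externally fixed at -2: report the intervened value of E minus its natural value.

-70

The intervention breaks the incoming arrows to Z: Z <- -2·Y + X no longer applies, and Z = -2.
Y = -2·W - 4  [with W=4]  = -12
X = max(W, Y) + 5  [with W=4, Y=-12]  = 9
D = -3·Z + 2·X + 3  [with Z=-2, X=9]  = 27
B = D - 2·Y - Z  [with D=27, Y=-12, Z=-2]  = 53
E = B - 2·D + 2·Y  [with B=53, D=27, Y=-12]  = -25
Without intervention: Y = -2·W - 4  [with W=4]  = -12; X = max(W, Y) + 5  [with W=4, Y=-12]  = 9; Z = -2·Y + X  [with Y=-12, X=9]  = 33; D = -3·Z + 2·X + 3  [with Z=33, X=9]  = -78; B = D - 2·Y - Z  [with D=-78, Y=-12, Z=33]  = -87; E = B - 2·D + 2·Y  [with B=-87, D=-78, Y=-12]  = 45.
Change = -25 − 45 = -70.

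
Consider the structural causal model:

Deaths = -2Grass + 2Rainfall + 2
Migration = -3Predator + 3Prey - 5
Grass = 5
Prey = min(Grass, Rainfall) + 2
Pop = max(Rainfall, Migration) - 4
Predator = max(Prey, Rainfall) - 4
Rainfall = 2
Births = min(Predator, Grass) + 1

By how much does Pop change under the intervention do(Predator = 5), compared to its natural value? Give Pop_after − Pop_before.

do(Predator=5) replaces the equation Predator = max(Prey, Rainfall) - 4 with the constant Predator = 5.
Prey = min(Grass, Rainfall) + 2  [with Grass=5, Rainfall=2]  = 4
Migration = -3Predator + 3Prey - 5  [with Predator=5, Prey=4]  = -8
Pop = max(Rainfall, Migration) - 4  [with Rainfall=2, Migration=-8]  = -2
Without intervention: Prey = min(Grass, Rainfall) + 2  [with Grass=5, Rainfall=2]  = 4; Predator = max(Prey, Rainfall) - 4  [with Prey=4, Rainfall=2]  = 0; Migration = -3Predator + 3Prey - 5  [with Predator=0, Prey=4]  = 7; Pop = max(Rainfall, Migration) - 4  [with Rainfall=2, Migration=7]  = 3.
Change = -2 − 3 = -5.

-5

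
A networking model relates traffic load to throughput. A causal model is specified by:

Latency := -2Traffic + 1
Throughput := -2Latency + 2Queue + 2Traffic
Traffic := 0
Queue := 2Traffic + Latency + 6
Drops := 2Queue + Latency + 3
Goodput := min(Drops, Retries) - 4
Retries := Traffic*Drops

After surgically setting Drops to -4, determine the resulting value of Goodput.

-8

The intervention breaks the incoming arrows to Drops: Drops := 2Queue + Latency + 3 no longer applies, and Drops = -4.
Retries = Traffic*Drops  [with Traffic=0, Drops=-4]  = 0
Goodput = min(Drops, Retries) - 4  [with Drops=-4, Retries=0]  = -8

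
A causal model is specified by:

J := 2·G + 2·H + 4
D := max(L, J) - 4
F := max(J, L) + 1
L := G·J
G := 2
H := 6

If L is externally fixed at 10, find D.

Under do(L=10), the mechanism L := G·J is discarded; L is fixed at 10.
J = 2·G + 2·H + 4  [with G=2, H=6]  = 20
D = max(L, J) - 4  [with L=10, J=20]  = 16

16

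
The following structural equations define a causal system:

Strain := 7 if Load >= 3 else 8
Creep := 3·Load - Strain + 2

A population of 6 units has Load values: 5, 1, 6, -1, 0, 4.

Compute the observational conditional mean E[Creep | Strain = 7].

Conditioning on Strain=7 selects the 3 unit(s) with Load ∈ {5, 6, 4}. Their Creep values: 10, 13, 7. Mean = 10.

10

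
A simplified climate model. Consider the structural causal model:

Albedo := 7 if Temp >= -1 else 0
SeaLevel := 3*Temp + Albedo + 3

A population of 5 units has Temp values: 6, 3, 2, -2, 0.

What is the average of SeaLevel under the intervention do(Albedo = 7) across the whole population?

15.4

Under do(Albedo=7), Albedo's equation is replaced by Albedo=7 for every unit. Per-unit SeaLevel: 28, 19, 16, 4, 10. Mean = 15.4.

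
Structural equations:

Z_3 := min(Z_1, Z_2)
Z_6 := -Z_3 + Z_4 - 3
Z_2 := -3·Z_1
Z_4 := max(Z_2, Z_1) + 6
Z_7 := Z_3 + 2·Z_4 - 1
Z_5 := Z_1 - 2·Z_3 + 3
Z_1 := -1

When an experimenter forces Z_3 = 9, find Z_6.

The intervention breaks the incoming arrows to Z_3: Z_3 := min(Z_1, Z_2) no longer applies, and Z_3 = 9.
Z_2 = -3·Z_1  [with Z_1=-1]  = 3
Z_4 = max(Z_2, Z_1) + 6  [with Z_2=3, Z_1=-1]  = 9
Z_6 = -Z_3 + Z_4 - 3  [with Z_3=9, Z_4=9]  = -3

-3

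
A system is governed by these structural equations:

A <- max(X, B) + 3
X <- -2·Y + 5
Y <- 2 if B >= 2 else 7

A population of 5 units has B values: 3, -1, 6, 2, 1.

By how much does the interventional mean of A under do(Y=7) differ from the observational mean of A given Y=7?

Under do(Y=7), Y's equation is replaced by Y=7 for every unit. Per-unit A: 6, 2, 9, 5, 4. Mean = 5.2.
Observing Y=7 restricts to units where Y's equation naturally yields 7: B ∈ {-1, 1}. In that subpopulation A = 2, 4, mean 3.
Difference = 5.2 − 3 = 2.2.

2.2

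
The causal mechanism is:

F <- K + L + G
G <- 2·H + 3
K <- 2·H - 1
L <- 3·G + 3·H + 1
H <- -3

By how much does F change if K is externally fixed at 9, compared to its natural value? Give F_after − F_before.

do(K=9) replaces the equation K <- 2·H - 1 with the constant K = 9.
G = 2·H + 3  [with H=-3]  = -3
L = 3·G + 3·H + 1  [with G=-3, H=-3]  = -17
F = K + L + G  [with K=9, L=-17, G=-3]  = -11
Without intervention: K = 2·H - 1  [with H=-3]  = -7; G = 2·H + 3  [with H=-3]  = -3; L = 3·G + 3·H + 1  [with G=-3, H=-3]  = -17; F = K + L + G  [with K=-7, L=-17, G=-3]  = -27.
Change = -11 − (-27) = 16.

16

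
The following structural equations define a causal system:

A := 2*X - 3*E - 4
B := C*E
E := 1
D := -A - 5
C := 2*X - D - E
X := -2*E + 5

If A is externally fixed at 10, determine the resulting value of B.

20

The intervention breaks the incoming arrows to A: A := 2*X - 3*E - 4 no longer applies, and A = 10.
X = -2*E + 5  [with E=1]  = 3
D = -A - 5  [with A=10]  = -15
C = 2*X - D - E  [with X=3, D=-15, E=1]  = 20
B = C*E  [with C=20, E=1]  = 20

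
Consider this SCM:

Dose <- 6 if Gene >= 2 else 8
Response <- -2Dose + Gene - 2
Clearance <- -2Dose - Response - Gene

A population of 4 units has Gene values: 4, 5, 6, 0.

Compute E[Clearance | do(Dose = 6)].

Under do(Dose=6), Dose's equation is replaced by Dose=6 for every unit. Per-unit Clearance: -6, -8, -10, 2. Mean = -5.5.

-5.5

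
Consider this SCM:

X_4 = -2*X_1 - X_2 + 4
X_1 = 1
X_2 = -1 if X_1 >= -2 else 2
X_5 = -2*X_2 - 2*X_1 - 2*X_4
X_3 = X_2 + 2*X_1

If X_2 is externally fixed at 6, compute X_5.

-6

do(X_2=6) replaces the equation X_2 = -1 if X_1 >= -2 else 2 with the constant X_2 = 6.
X_4 = -2*X_1 - X_2 + 4  [with X_1=1, X_2=6]  = -4
X_5 = -2*X_2 - 2*X_1 - 2*X_4  [with X_2=6, X_1=1, X_4=-4]  = -6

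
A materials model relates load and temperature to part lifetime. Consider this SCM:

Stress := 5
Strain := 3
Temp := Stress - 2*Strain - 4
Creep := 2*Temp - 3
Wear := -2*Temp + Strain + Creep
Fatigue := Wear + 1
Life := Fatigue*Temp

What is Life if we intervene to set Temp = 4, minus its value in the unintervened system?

9

The intervention breaks the incoming arrows to Temp: Temp := Stress - 2*Strain - 4 no longer applies, and Temp = 4.
Creep = 2*Temp - 3  [with Temp=4]  = 5
Wear = -2*Temp + Strain + Creep  [with Temp=4, Strain=3, Creep=5]  = 0
Fatigue = Wear + 1  [with Wear=0]  = 1
Life = Fatigue*Temp  [with Fatigue=1, Temp=4]  = 4
Without intervention: Temp = Stress - 2*Strain - 4  [with Stress=5, Strain=3]  = -5; Creep = 2*Temp - 3  [with Temp=-5]  = -13; Wear = -2*Temp + Strain + Creep  [with Temp=-5, Strain=3, Creep=-13]  = 0; Fatigue = Wear + 1  [with Wear=0]  = 1; Life = Fatigue*Temp  [with Fatigue=1, Temp=-5]  = -5.
Change = 4 − (-5) = 9.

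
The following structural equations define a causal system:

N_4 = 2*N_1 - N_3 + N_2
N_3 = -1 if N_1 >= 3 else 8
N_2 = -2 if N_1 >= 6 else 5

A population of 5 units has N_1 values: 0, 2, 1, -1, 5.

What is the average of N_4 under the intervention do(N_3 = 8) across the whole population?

-0.2

Under do(N_3=8), N_3's equation is replaced by N_3=8 for every unit. Per-unit N_4: -3, 1, -1, -5, 7. Mean = -0.2.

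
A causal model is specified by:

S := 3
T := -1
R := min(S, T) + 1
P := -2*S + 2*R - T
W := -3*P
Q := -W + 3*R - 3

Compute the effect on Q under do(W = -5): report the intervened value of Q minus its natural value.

20

The intervention breaks the incoming arrows to W: W := -3*P no longer applies, and W = -5.
R = min(S, T) + 1  [with S=3, T=-1]  = 0
Q = -W + 3*R - 3  [with W=-5, R=0]  = 2
Without intervention: R = min(S, T) + 1  [with S=3, T=-1]  = 0; P = -2*S + 2*R - T  [with S=3, R=0, T=-1]  = -5; W = -3*P  [with P=-5]  = 15; Q = -W + 3*R - 3  [with W=15, R=0]  = -18.
Change = 2 − (-18) = 20.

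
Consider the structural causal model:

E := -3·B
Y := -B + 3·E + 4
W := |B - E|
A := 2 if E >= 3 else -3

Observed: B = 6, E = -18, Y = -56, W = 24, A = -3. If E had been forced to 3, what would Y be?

The intervention breaks the incoming arrows to E: E := -3·B no longer applies, and E = 3.
Y = -B + 3·E + 4  [with B=6, E=3]  = 7

7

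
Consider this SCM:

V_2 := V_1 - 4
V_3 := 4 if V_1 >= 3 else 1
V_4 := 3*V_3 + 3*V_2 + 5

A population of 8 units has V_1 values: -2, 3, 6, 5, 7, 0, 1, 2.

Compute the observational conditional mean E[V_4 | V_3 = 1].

Observing V_3=1 restricts to units where V_3's equation naturally yields 1: V_1 ∈ {-2, 0, 1, 2}. In that subpopulation V_4 = -10, -4, -1, 2, mean -3.25.

-3.25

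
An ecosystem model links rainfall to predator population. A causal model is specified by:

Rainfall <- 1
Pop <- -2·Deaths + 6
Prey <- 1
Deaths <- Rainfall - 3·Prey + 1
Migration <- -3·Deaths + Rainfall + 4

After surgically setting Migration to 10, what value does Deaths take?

-1

Under do(Migration=10), the mechanism Migration <- -3·Deaths + Rainfall + 4 is discarded; Migration is fixed at 10.
Since Deaths is not a descendant of the intervened variable, it is unaffected.
Deaths = Rainfall - 3·Prey + 1  [with Rainfall=1, Prey=1]  = -1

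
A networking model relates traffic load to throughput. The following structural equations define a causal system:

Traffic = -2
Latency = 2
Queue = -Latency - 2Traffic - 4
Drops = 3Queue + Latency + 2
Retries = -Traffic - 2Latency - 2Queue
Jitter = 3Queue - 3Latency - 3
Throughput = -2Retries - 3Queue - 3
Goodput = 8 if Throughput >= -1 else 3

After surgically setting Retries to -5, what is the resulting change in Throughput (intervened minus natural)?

Under do(Retries=-5), the mechanism Retries = -Traffic - 2Latency - 2Queue is discarded; Retries is fixed at -5.
Queue = -Latency - 2Traffic - 4  [with Latency=2, Traffic=-2]  = -2
Throughput = -2Retries - 3Queue - 3  [with Retries=-5, Queue=-2]  = 13
Without intervention: Queue = -Latency - 2Traffic - 4  [with Latency=2, Traffic=-2]  = -2; Retries = -Traffic - 2Latency - 2Queue  [with Traffic=-2, Latency=2, Queue=-2]  = 2; Throughput = -2Retries - 3Queue - 3  [with Retries=2, Queue=-2]  = -1.
Change = 13 − (-1) = 14.

14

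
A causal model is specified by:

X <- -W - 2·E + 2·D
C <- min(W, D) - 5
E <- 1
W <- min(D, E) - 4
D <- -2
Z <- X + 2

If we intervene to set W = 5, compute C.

-7

The intervention breaks the incoming arrows to W: W <- min(D, E) - 4 no longer applies, and W = 5.
C = min(W, D) - 5  [with W=5, D=-2]  = -7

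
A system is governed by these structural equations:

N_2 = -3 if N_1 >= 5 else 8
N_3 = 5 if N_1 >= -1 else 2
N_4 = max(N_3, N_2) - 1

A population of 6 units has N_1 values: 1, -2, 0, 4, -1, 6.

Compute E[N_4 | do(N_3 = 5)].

Under do(N_3=5), N_3's equation is replaced by N_3=5 for every unit. Per-unit N_4: 7, 7, 7, 7, 7, 4. Mean = 6.5.

6.5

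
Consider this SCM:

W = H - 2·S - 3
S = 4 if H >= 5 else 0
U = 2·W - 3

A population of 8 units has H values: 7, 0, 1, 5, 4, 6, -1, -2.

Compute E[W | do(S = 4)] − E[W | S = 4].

-3.5

Under do(S=4), S's equation is replaced by S=4 for every unit. Per-unit W: -4, -11, -10, -6, -7, -5, -12, -13. Mean = -8.5.
Observing S=4 restricts to units where S's equation naturally yields 4: H ∈ {7, 5, 6}. In that subpopulation W = -4, -6, -5, mean -5.
Difference = -8.5 − (-5) = -3.5.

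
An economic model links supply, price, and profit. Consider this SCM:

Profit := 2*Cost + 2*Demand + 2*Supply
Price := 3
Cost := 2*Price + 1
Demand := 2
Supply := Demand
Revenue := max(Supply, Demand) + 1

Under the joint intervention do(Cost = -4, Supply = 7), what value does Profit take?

The joint intervention fixes Cost = -4, Supply = 7, removing each variable's own equation.
Profit = 2*Cost + 2*Demand + 2*Supply  [with Cost=-4, Demand=2, Supply=7]  = 10

10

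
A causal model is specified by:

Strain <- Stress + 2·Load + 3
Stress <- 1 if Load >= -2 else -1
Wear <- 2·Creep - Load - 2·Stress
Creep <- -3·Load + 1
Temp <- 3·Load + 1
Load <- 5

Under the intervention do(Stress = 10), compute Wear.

Under do(Stress=10), the mechanism Stress <- 1 if Load >= -2 else -1 is discarded; Stress is fixed at 10.
Creep = -3·Load + 1  [with Load=5]  = -14
Wear = 2·Creep - Load - 2·Stress  [with Creep=-14, Load=5, Stress=10]  = -53

-53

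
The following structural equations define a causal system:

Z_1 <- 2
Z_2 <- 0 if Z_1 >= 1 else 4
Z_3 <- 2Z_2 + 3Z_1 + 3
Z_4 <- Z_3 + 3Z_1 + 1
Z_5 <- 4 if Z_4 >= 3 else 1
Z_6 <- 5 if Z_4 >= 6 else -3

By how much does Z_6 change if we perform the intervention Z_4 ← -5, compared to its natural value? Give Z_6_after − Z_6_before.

Under do(Z_4=-5), the mechanism Z_4 <- Z_3 + 3Z_1 + 1 is discarded; Z_4 is fixed at -5.
Z_6 = 5 if Z_4 >= 6 else -3  [with Z_4=-5]  = -3
Without intervention: Z_2 = 0 if Z_1 >= 1 else 4  [with Z_1=2]  = 0; Z_3 = 2Z_2 + 3Z_1 + 3  [with Z_2=0, Z_1=2]  = 9; Z_4 = Z_3 + 3Z_1 + 1  [with Z_3=9, Z_1=2]  = 16; Z_6 = 5 if Z_4 >= 6 else -3  [with Z_4=16]  = 5.
Change = -3 − 5 = -8.

-8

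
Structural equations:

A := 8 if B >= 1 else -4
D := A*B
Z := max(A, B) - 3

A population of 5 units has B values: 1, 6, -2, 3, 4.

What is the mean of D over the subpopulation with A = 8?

28

Conditioning on A=8 selects the 4 unit(s) with B ∈ {1, 6, 3, 4}. Their D values: 8, 48, 24, 32. Mean = 28.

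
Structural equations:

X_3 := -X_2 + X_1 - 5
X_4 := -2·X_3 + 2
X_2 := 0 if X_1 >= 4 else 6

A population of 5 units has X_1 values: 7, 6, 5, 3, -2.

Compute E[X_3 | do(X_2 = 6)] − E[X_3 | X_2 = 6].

3.3

do(X_2=6) breaks X_2's dependence on X_1. With X_2=6 fixed, X_3 across the units is -4, -5, -6, -8, -13, mean -7.2.
E[X_3|X_2=6] averages over only the 2 units with X_2=6 (X_1 = 3, -2): X_3 = -8, -13, mean -10.5.
Difference = -7.2 − (-10.5) = 3.3.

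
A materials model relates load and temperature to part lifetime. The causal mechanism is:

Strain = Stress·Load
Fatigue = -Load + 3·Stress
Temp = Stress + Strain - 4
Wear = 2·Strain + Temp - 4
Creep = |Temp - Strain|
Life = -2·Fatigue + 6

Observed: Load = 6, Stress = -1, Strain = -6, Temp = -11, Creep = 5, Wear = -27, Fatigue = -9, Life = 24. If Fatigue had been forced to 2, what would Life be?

2

do(Fatigue=2) replaces the equation Fatigue = -Load + 3·Stress with the constant Fatigue = 2.
Life = -2·Fatigue + 6  [with Fatigue=2]  = 2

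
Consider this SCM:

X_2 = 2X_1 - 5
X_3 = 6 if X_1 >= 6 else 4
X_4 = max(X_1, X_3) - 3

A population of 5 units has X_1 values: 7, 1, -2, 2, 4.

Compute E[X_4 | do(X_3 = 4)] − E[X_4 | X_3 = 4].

0.6

The intervention sets X_3=4 in all 5 units regardless of X_1. Recomputing X_4 per unit gives 4, 1, 1, 1, 1; average 1.6.
Conditioning on X_3=4 selects the 4 unit(s) with X_1 ∈ {1, -2, 2, 4}. Their X_4 values: 1, 1, 1, 1. Mean = 1.
Difference = 1.6 − 1 = 0.6.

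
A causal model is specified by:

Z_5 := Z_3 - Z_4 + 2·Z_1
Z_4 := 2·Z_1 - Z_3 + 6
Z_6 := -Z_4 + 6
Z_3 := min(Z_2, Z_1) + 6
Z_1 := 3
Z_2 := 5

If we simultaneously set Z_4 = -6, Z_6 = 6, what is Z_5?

21

Setting Z_4 = -6, Z_6 = 6 by intervention discards those variables' equations.
Z_3 = min(Z_2, Z_1) + 6  [with Z_2=5, Z_1=3]  = 9
Z_5 = Z_3 - Z_4 + 2·Z_1  [with Z_3=9, Z_4=-6, Z_1=3]  = 21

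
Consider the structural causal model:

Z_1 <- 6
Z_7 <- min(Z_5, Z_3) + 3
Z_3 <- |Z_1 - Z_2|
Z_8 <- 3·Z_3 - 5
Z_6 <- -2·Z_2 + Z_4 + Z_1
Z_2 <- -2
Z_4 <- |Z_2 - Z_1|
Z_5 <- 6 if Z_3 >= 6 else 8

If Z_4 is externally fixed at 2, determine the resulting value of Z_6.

Under do(Z_4=2), the mechanism Z_4 <- |Z_2 - Z_1| is discarded; Z_4 is fixed at 2.
Z_6 = -2·Z_2 + Z_4 + Z_1  [with Z_2=-2, Z_4=2, Z_1=6]  = 12

12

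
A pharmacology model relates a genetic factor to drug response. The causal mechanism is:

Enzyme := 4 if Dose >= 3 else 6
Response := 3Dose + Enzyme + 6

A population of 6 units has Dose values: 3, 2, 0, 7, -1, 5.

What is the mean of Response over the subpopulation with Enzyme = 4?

E[Response|Enzyme=4] averages over only the 3 units with Enzyme=4 (Dose = 3, 7, 5): Response = 19, 31, 25, mean 25.

25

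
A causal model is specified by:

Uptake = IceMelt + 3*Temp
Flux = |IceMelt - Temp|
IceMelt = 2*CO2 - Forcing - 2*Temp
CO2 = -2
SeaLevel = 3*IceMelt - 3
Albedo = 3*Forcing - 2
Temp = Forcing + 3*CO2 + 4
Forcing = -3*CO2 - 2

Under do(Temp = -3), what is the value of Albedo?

do(Temp=-3) replaces the equation Temp = Forcing + 3*CO2 + 4 with the constant Temp = -3.
Albedo is not downstream of the intervention, so its value is determined by the original equations.
Forcing = -3*CO2 - 2  [with CO2=-2]  = 4
Albedo = 3*Forcing - 2  [with Forcing=4]  = 10

10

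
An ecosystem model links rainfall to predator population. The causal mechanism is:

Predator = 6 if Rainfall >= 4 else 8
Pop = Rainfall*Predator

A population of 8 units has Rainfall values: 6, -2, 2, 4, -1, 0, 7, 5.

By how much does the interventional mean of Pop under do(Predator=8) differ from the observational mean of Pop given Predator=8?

Under do(Predator=8), Predator's equation is replaced by Predator=8 for every unit. Per-unit Pop: 48, -16, 16, 32, -8, 0, 56, 40. Mean = 21.
Conditioning on Predator=8 selects the 4 unit(s) with Rainfall ∈ {-2, 2, -1, 0}. Their Pop values: -16, 16, -8, 0. Mean = -2.
Difference = 21 − (-2) = 23.

23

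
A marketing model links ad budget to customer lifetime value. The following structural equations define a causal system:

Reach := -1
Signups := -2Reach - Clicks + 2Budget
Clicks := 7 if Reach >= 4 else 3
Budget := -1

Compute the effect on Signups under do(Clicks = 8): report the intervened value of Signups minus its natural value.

-5

The intervention breaks the incoming arrows to Clicks: Clicks := 7 if Reach >= 4 else 3 no longer applies, and Clicks = 8.
Signups = -2Reach - Clicks + 2Budget  [with Reach=-1, Clicks=8, Budget=-1]  = -8
Without intervention: Clicks = 7 if Reach >= 4 else 3  [with Reach=-1]  = 3; Signups = -2Reach - Clicks + 2Budget  [with Reach=-1, Clicks=3, Budget=-1]  = -3.
Change = -8 − (-3) = -5.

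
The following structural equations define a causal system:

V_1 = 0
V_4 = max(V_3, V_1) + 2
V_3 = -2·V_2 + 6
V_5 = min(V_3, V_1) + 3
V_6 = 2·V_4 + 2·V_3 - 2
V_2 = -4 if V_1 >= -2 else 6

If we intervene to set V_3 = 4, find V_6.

18

The intervention breaks the incoming arrows to V_3: V_3 = -2·V_2 + 6 no longer applies, and V_3 = 4.
V_4 = max(V_3, V_1) + 2  [with V_3=4, V_1=0]  = 6
V_6 = 2·V_4 + 2·V_3 - 2  [with V_4=6, V_3=4]  = 18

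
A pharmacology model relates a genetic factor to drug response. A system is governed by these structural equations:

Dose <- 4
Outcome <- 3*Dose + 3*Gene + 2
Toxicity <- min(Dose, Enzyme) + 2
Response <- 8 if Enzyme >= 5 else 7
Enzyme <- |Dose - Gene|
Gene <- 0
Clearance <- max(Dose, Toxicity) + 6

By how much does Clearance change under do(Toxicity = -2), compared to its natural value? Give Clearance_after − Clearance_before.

The intervention breaks the incoming arrows to Toxicity: Toxicity <- min(Dose, Enzyme) + 2 no longer applies, and Toxicity = -2.
Clearance = max(Dose, Toxicity) + 6  [with Dose=4, Toxicity=-2]  = 10
Without intervention: Enzyme = |Dose - Gene|  [with Dose=4, Gene=0]  = 4; Toxicity = min(Dose, Enzyme) + 2  [with Dose=4, Enzyme=4]  = 6; Clearance = max(Dose, Toxicity) + 6  [with Dose=4, Toxicity=6]  = 12.
Change = 10 − 12 = -2.

-2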